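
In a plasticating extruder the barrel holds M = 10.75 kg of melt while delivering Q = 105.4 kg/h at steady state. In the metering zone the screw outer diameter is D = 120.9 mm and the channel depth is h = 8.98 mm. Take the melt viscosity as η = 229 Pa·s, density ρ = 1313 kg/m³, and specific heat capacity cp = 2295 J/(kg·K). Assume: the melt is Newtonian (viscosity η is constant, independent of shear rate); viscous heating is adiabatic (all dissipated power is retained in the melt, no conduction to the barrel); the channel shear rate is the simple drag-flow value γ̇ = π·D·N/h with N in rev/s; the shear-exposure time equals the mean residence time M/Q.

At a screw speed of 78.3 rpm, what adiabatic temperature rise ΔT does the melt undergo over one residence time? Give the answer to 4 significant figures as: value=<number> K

Q_s = Q / 3600 = 105.4 / 3600 = 0.0292778 kg/s
t_res = M / Q_s = 10.75 ÷ 0.0292778 = 367.173 s
Geometry in metres: D = 120.9 mm → 0.1209 m, h = 8.98 mm → 0.00898 m; screw speed N = 78.3 rpm = 1.305 rev/s
γ̇ = π·D·N / h = π · 0.1209 · 1.305 / 0.00898 = 55.1963 s⁻¹
Adiabatic rise: ΔT = η γ̇² t_res / (ρ cp) = 229·(55.1963)²·367.173 / (1313·2295) = 85.0118 K

value=85.01 K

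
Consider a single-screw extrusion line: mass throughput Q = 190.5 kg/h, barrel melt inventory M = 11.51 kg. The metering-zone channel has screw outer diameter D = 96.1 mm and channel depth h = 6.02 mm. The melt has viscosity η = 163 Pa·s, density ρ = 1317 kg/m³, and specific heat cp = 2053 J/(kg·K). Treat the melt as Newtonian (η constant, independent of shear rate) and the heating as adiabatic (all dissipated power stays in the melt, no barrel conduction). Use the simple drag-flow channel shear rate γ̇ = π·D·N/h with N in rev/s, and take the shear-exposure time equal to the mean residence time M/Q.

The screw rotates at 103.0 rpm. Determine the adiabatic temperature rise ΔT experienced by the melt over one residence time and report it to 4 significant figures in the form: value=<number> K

value=97.19 K

Throughput in SI: Q_s = 190.5 kg/h ÷ 3600 s/h = 0.0529167 kg/s
Mean residence time: t_res = M/Q_s = 11.51 kg / 0.0529167 kg/s = 217.512 s
Geometry in metres: D = 96.1 mm → 0.0961 m, h = 6.02 mm → 0.00602 m; screw speed N = 103.0 rpm = 1.71667 rev/s
γ̇ = π D N / h = (π)(0.0961)(1.71667) / 0.00602 = 86.092 s⁻¹
Adiabatic rise: ΔT = η γ̇² t_res / (ρ cp) = 163·(86.092)²·217.512 / (1317·2053) = 97.1899 K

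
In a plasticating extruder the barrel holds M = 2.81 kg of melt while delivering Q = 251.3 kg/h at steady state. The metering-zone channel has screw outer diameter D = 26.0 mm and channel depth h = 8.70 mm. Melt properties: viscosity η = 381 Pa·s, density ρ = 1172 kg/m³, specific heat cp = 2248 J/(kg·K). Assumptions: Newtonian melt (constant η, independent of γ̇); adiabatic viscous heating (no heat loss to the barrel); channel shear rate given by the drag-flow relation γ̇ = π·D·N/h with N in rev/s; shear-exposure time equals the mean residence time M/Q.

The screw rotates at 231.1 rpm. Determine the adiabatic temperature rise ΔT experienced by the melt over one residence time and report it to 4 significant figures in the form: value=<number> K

Throughput in SI: Q_s = 251.3 kg/h ÷ 3600 s/h = 0.0698056 kg/s
t_res = M / Q_s = 2.81 ÷ 0.0698056 = 40.2547 s
D = 26.0 mm = 0.026 m;  h = 8.70 mm = 0.0087 m;  N = 231.1 rpm / 60 = 3.85167 rev/s
γ̇ = π D N / h = (π)(0.026)(3.85167) / 0.0087 = 36.162 s⁻¹
Adiabatic rise: ΔT = η γ̇² t_res / (ρ cp) = 381·(36.162)²·40.2547 / (1172·2248) = 7.61242 K

value=7.612 K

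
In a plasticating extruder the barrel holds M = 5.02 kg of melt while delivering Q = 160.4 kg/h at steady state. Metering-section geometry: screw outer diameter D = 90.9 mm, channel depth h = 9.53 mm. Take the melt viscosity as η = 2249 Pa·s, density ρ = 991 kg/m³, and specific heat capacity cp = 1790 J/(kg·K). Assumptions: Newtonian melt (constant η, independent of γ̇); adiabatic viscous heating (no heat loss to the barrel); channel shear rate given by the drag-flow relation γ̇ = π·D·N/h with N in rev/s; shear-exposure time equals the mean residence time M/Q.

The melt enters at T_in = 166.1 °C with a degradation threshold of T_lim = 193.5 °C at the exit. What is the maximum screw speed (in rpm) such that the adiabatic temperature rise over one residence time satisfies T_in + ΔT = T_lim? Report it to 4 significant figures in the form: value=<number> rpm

Q_s = Q / 3600 = 160.4 / 3600 = 0.0445556 kg/s
t_res = M / Q_s = 5.02 / 0.0445556 = 112.668 s
D = 90.9 mm = 0.0909 m;  h = 9.53 mm = 0.00953 m
ΔT_a = T_lim − T_in = 193.5 − 166.1 = 27.4 K
γ̇_max² = ΔT_a·ρ·cp / (η·t_res) = [27.4 × 991 × 1790] / [2249 × 112.668] = 191.816 s⁻²
Take the square root: γ̇_max = √(191.816) = 13.8498 s⁻¹
N_max = γ̇_max·h / (π·D) = 13.8498 · 0.00953 / (π · 0.0909) = 0.462192 rev/s = 27.7315 rpm

value=27.73 rpm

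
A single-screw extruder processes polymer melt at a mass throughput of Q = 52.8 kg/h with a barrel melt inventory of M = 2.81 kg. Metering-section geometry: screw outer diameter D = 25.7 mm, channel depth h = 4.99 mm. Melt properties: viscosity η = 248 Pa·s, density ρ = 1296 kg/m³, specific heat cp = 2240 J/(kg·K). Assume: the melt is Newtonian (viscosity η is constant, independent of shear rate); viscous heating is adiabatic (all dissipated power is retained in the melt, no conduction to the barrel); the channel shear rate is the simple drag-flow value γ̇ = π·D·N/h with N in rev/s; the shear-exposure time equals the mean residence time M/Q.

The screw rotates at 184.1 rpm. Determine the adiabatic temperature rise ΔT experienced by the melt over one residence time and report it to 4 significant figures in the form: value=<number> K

Q_s = Q / 3600 = 52.8 / 3600 = 0.0146667 kg/s
t_res = M / Q_s = 2.81 ÷ 0.0146667 = 191.591 s
Convert to SI: D = 0.0257 m, h = 0.00499 m, N = 184.1/60 = 3.06833 rev/s
γ̇ = π·D·N / h = π · 0.0257 · 3.06833 / 0.00499 = 49.6461 s⁻¹
ΔT = η·γ̇²·t_res / (ρ·cp) = 248 · (49.6461)² · 191.591 / (1296 · 2240) = 40.3407 K

value=40.34 K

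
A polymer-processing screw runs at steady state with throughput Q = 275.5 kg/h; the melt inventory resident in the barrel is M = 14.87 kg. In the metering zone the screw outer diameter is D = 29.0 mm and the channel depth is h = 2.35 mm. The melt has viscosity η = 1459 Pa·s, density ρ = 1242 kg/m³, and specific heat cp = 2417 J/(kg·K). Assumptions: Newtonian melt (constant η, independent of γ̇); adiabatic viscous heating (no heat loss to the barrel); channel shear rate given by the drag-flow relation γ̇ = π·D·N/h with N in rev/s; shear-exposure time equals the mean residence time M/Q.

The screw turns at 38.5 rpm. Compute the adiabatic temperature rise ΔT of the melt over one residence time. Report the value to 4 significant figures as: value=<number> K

value=58.44 K

Q_s = Q / 3600 = 275.5 / 3600 = 0.0765278 kg/s
t_res = M / Q_s = 14.87 ÷ 0.0765278 = 194.309 s
Convert to SI: D = 0.029 m, h = 0.00235 m, N = 38.5/60 = 0.641667 rev/s
γ̇ = π·D·N / h = π · 0.029 · 0.641667 / 0.00235 = 24.8765 s⁻¹
ΔT = η·γ̇²·t_res/(ρ·cp) = [1459 × 24.8765² × 194.309] / [1242 × 2417] = 58.4424 K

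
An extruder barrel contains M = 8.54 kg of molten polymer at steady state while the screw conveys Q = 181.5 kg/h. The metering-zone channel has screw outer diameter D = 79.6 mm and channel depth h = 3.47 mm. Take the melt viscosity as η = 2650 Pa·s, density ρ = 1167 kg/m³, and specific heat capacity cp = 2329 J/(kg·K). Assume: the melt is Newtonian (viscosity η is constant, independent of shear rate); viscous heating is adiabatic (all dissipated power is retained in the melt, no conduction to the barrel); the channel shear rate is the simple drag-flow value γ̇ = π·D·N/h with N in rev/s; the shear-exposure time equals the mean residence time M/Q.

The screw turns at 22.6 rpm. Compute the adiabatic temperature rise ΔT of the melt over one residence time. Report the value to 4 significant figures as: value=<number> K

Q_s = Q / 3600 = 181.5 / 3600 = 0.0504167 kg/s
Mean residence time: t_res = M/Q_s = 8.54 kg / 0.0504167 kg/s = 169.388 s
Geometry in metres: D = 79.6 mm → 0.0796 m, h = 3.47 mm → 0.00347 m; screw speed N = 22.6 rpm = 0.376667 rev/s
γ̇ = π·D·N / h = π · 0.0796 · 0.376667 / 0.00347 = 27.1451 s⁻¹
Adiabatic rise: ΔT = η γ̇² t_res / (ρ cp) = 2650·(27.1451)²·169.388 / (1167·2329) = 121.694 K

value=121.7 K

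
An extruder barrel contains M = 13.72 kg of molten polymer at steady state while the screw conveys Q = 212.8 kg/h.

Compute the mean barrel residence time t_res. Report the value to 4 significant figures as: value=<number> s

Throughput in SI: Q_s = 212.8 kg/h ÷ 3600 s/h = 0.0591111 kg/s
t_res = M / Q_s = 13.72 / 0.0591111 = 232.105 s

value=232.1 s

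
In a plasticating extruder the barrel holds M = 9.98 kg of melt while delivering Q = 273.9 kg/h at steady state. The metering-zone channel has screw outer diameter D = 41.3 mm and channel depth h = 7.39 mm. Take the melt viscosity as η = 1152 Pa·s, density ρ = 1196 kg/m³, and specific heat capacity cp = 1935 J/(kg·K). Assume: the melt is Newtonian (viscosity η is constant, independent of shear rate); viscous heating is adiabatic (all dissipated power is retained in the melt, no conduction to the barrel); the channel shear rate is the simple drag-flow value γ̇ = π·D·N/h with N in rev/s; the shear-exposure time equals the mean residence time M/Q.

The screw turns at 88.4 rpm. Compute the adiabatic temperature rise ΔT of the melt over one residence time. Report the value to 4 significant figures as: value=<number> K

Throughput in SI: Q_s = 273.9 kg/h ÷ 3600 s/h = 0.0760833 kg/s
Mean residence time: t_res = M/Q_s = 9.98 kg / 0.0760833 kg/s = 131.172 s
Convert to SI: D = 0.0413 m, h = 0.00739 m, N = 88.4/60 = 1.47333 rev/s
Shear rate: γ̇ = πDN/h = π·0.0413·1.47333/0.00739 = 25.8676 s⁻¹
ΔT = η·γ̇²·t_res/(ρ·cp) = [1152 × 25.8676² × 131.172] / [1196 × 1935] = 43.6912 K

value=43.69 K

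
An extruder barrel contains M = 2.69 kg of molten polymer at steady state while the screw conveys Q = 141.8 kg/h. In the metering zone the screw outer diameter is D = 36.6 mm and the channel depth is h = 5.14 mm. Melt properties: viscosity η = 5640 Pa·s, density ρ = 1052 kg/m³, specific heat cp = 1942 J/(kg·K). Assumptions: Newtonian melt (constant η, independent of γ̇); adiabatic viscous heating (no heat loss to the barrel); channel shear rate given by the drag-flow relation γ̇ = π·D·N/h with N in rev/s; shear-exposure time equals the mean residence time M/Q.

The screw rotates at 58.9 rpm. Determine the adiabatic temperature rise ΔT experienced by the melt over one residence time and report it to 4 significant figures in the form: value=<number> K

value=90.92 K

Throughput in SI: Q_s = 141.8 kg/h ÷ 3600 s/h = 0.0393889 kg/s
t_res = M / Q_s = 2.69 ÷ 0.0393889 = 68.2934 s
Geometry in metres: D = 36.6 mm → 0.0366 m, h = 5.14 mm → 0.00514 m; screw speed N = 58.9 rpm = 0.981667 rev/s
γ̇ = π D N / h = (π)(0.0366)(0.981667) / 0.00514 = 21.96 s⁻¹
Adiabatic rise: ΔT = η γ̇² t_res / (ρ cp) = 5640·(21.96)²·68.2934 / (1052·1942) = 90.9194 K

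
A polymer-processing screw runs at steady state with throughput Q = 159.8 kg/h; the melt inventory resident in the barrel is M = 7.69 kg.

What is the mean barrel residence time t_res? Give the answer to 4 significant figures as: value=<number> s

value=173.2 s

Q_s = Q / 3600 = 159.8 / 3600 = 0.0443889 kg/s
Mean residence time: t_res = M/Q_s = 7.69 kg / 0.0443889 kg/s = 173.242 s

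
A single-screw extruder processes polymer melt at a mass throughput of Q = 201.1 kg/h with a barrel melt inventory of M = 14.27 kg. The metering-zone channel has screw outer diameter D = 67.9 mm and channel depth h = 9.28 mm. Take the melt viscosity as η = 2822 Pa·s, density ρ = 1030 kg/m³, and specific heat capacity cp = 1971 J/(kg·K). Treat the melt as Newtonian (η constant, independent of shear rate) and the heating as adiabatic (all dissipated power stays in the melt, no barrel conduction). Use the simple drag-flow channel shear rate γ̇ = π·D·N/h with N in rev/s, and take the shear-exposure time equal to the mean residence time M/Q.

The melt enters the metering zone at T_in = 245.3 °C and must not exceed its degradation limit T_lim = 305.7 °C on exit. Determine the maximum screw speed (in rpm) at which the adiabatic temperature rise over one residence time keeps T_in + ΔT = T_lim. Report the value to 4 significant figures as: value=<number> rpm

value=34.04 rpm

Q_s = Q / 3600 = 201.1 / 3600 = 0.0558611 kg/s
Mean residence time: t_res = M/Q_s = 14.27 kg / 0.0558611 kg/s = 255.455 s
Geometry in SI: D = 67.9 mm → 0.0679 m, h = 9.28 mm → 0.00928 m
ΔT_a = T_lim − T_in = 305.7 °C − 245.3 °C = 60.4 K
γ̇_max² = ΔT_a·ρ·cp / (η·t_res) = [60.4 × 1030 × 1971] / [2822 × 255.455] = 170.094 s⁻²
γ̇_max = √170.094 = 13.042 s⁻¹
Solve γ̇ = πDN/h for N: N_max = γ̇_max·h/(π·D) = 13.042 × 0.00928 / (π × 0.0679) = 0.567379 rev/s = 34.0427 rpm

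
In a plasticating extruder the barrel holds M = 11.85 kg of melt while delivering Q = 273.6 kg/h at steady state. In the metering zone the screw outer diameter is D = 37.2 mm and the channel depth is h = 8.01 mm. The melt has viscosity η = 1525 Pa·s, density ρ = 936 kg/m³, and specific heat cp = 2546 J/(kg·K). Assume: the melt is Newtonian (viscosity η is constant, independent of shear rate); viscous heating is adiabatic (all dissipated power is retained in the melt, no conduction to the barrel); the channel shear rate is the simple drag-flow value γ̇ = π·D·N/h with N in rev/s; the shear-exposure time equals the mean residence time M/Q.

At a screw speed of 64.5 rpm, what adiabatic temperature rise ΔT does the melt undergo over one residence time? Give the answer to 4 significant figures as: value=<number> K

Convert throughput: Q = 273.6 kg/h = 273.6/3600 = 0.076 kg/s
Mean residence time: t_res = M/Q_s = 11.85 kg / 0.076 kg/s = 155.921 s
Convert to SI: D = 0.0372 m, h = 0.00801 m, N = 64.5/60 = 1.075 rev/s
γ̇ = π·D·N / h = π · 0.0372 · 1.075 / 0.00801 = 15.6844 s⁻¹
Adiabatic rise: ΔT = η γ̇² t_res / (ρ cp) = 1525·(15.6844)²·155.921 / (936·2546) = 24.5458 K

value=24.55 K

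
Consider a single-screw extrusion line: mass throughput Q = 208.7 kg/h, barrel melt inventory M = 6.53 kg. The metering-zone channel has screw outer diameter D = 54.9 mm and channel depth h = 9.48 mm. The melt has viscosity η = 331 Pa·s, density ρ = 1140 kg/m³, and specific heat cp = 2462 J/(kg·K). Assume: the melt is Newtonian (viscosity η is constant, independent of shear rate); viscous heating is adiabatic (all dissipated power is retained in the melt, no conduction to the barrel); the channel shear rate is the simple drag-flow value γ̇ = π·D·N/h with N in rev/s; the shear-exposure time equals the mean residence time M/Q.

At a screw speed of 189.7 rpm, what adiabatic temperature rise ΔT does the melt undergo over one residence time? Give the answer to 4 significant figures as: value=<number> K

value=43.95 K

Convert throughput: Q = 208.7 kg/h = 208.7/3600 = 0.0579722 kg/s
Mean residence time: t_res = M/Q_s = 6.53 kg / 0.0579722 kg/s = 112.64 s
Convert to SI: D = 0.0549 m, h = 0.00948 m, N = 189.7/60 = 3.16167 rev/s
γ̇ = π D N / h = (π)(0.0549)(3.16167) / 0.00948 = 57.5215 s⁻¹
Adiabatic rise: ΔT = η γ̇² t_res / (ρ cp) = 331·(57.5215)²·112.64 / (1140·2462) = 43.953 K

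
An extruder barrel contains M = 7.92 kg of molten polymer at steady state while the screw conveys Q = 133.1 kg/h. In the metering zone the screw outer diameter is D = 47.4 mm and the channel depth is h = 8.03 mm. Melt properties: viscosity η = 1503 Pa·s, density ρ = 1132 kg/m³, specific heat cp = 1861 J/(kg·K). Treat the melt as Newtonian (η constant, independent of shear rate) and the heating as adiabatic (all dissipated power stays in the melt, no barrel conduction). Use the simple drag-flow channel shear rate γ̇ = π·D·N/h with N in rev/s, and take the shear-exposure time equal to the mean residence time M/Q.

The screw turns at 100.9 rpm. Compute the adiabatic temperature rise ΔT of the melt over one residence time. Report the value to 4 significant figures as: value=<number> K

value=148.6 K

Convert throughput: Q = 133.1 kg/h = 133.1/3600 = 0.0369722 kg/s
t_res = M / Q_s = 7.92 ÷ 0.0369722 = 214.215 s
D = 47.4 mm = 0.0474 m;  h = 8.03 mm = 0.00803 m;  N = 100.9 rpm / 60 = 1.68167 rev/s
γ̇ = π D N / h = (π)(0.0474)(1.68167) / 0.00803 = 31.1855 s⁻¹
ΔT = η·γ̇²·t_res/(ρ·cp) = [1503 × 31.1855² × 214.215] / [1132 × 1861] = 148.635 K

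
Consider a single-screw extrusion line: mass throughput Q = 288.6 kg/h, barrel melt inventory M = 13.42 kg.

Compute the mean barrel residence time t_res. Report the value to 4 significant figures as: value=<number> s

value=167.4 s

Throughput in SI: Q_s = 288.6 kg/h ÷ 3600 s/h = 0.0801667 kg/s
t_res = M / Q_s = 13.42 ÷ 0.0801667 = 167.401 s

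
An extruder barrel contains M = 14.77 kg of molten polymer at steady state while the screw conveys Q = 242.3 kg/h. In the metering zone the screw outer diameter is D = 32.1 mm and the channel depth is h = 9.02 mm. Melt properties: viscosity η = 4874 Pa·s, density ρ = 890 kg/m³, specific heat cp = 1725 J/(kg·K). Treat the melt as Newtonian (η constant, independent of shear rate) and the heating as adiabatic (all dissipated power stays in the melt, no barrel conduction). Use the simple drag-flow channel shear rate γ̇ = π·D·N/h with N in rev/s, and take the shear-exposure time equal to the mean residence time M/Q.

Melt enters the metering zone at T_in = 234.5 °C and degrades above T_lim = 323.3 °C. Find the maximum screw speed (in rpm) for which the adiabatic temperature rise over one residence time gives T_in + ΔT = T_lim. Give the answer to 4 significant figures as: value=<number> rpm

Throughput in SI: Q_s = 242.3 kg/h ÷ 3600 s/h = 0.0673056 kg/s
t_res = M / Q_s = 14.77 / 0.0673056 = 219.447 s
Geometry in SI: D = 32.1 mm → 0.0321 m, h = 9.02 mm → 0.00902 m
ΔT_a = T_lim − T_in = 323.3 °C − 234.5 °C = 88.8 K
Invert ΔT = ηγ̇²t_res/(ρcp) for γ̇: γ̇_max² = ΔT_a ρ cp / (η t_res) = 88.8·890·1725 / (4874·219.447) = 127.461 s⁻²
Take the square root: γ̇_max = √(127.461) = 11.2899 s⁻¹
N_max = γ̇_max·h / (π·D) = 11.2899 · 0.00902 / (π · 0.0321) = 1.00981 rev/s = 60.5887 rpm

value=60.59 rpm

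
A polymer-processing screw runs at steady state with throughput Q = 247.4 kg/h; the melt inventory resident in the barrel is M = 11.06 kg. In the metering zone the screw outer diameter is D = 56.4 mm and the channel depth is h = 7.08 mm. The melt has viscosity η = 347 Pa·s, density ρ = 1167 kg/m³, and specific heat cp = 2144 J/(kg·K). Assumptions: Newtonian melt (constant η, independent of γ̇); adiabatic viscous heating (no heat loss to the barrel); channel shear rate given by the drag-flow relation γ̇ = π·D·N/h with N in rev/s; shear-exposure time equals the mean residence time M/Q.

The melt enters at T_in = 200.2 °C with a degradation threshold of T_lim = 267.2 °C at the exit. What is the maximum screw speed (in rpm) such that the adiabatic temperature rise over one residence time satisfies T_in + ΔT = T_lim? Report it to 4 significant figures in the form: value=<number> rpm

value=131.4 rpm

Q_s = Q / 3600 = 247.4 / 3600 = 0.0687222 kg/s
t_res = M / Q_s = 11.06 ÷ 0.0687222 = 160.938 s
D = 56.4 mm = 0.0564 m;  h = 7.08 mm = 0.00708 m
ΔT_a = T_lim − T_in = 267.2 °C − 200.2 °C = 67 K
γ̇_max² = ΔT_a·ρ·cp/(η·t_res) = 67·1167·2144/(347·160.938) = 3001.81 s⁻²
Take the square root: γ̇_max = √(3001.81) = 54.7888 s⁻¹
N_max = γ̇_max·h / (π·D) = 54.7888 · 0.00708 / (π · 0.0564) = 2.18925 rev/s = 131.355 rpm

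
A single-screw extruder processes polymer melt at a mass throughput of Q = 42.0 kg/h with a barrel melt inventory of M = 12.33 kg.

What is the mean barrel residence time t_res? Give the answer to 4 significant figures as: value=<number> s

value=1057. s

Q_s = Q / 3600 = 42.0 / 3600 = 0.0116667 kg/s
Mean residence time: t_res = M/Q_s = 12.33 kg / 0.0116667 kg/s = 1056.86 s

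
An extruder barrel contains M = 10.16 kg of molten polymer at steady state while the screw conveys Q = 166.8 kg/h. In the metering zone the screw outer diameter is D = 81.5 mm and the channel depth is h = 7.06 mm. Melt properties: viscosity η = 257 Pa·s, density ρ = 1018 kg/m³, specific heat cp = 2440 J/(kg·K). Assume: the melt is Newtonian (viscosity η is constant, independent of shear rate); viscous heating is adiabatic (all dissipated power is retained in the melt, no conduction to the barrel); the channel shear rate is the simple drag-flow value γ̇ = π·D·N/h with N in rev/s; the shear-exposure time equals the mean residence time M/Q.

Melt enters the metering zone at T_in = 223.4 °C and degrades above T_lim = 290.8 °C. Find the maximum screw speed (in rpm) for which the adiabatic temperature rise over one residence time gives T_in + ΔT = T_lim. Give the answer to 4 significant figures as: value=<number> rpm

Convert throughput: Q = 166.8 kg/h = 166.8/3600 = 0.0463333 kg/s
t_res = M / Q_s = 10.16 ÷ 0.0463333 = 219.281 s
Geometry in SI: D = 81.5 mm → 0.0815 m, h = 7.06 mm → 0.00706 m
Allowable rise: ΔT_a = T_lim − T_in = 290.8 − 223.4 = 67.4 K
γ̇_max² = ΔT_a·ρ·cp/(η·t_res) = 67.4·1018·2440/(257·219.281) = 2970.74 s⁻²
γ̇_max = sqrt(2970.74) = 54.5045 s⁻¹
N_max = γ̇_max·h / (π·D) = 54.5045 · 0.00706 / (π · 0.0815) = 1.5029 rev/s = 90.1738 rpm

value=90.17 rpm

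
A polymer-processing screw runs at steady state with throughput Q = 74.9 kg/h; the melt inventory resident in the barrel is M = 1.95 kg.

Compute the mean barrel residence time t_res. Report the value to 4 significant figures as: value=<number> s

value=93.72 s

Throughput in SI: Q_s = 74.9 kg/h ÷ 3600 s/h = 0.0208056 kg/s
t_res = M / Q_s = 1.95 / 0.0208056 = 93.725 s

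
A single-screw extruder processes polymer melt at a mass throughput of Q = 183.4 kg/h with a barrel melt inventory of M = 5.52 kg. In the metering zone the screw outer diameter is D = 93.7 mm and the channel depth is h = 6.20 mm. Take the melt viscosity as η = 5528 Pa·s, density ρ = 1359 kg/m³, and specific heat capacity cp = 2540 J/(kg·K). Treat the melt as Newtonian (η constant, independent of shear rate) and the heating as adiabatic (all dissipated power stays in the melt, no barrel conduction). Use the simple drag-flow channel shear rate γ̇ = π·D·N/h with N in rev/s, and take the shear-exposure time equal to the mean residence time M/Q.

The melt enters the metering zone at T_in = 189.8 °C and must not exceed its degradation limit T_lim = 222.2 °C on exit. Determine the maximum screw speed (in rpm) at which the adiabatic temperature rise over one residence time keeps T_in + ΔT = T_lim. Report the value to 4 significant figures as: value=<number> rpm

Convert throughput: Q = 183.4 kg/h = 183.4/3600 = 0.0509444 kg/s
t_res = M / Q_s = 5.52 / 0.0509444 = 108.353 s
D = 93.7 mm = 0.0937 m;  h = 6.20 mm = 0.0062 m
ΔT_a = T_lim − T_in = 222.2 − 189.8 = 32.4 K
γ̇_max² = ΔT_a·ρ·cp / (η·t_res) = [32.4 × 1359 × 2540] / [5528 × 108.353] = 186.719 s⁻²
γ̇_max = √186.719 = 13.6645 s⁻¹
N_max = γ̇_max·h / (π·D) = 13.6645 · 0.0062 / (π · 0.0937) = 0.287804 rev/s = 17.2682 rpm

value=17.27 rpm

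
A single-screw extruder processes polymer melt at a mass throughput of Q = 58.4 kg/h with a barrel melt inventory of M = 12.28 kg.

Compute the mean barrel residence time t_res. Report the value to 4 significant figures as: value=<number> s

value=757.0 s

Convert throughput: Q = 58.4 kg/h = 58.4/3600 = 0.0162222 kg/s
t_res = M / Q_s = 12.28 ÷ 0.0162222 = 756.986 s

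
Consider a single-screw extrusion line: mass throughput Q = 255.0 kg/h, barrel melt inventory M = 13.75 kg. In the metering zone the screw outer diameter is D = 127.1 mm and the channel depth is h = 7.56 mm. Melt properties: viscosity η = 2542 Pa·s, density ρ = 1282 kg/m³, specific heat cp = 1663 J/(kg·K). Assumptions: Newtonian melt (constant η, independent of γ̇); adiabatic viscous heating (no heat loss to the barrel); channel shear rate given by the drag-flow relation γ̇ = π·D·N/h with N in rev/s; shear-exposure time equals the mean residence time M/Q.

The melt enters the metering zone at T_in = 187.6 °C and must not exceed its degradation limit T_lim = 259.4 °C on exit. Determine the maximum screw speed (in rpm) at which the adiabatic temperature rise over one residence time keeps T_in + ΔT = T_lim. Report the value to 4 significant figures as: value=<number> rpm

Q_s = Q / 3600 = 255.0 / 3600 = 0.0708333 kg/s
t_res = M / Q_s = 13.75 ÷ 0.0708333 = 194.118 s
D = 127.1 mm = 0.1271 m;  h = 7.56 mm = 0.00756 m
ΔT_a = T_lim − T_in = 259.4 − 187.6 = 71.8 K
Invert ΔT = ηγ̇²t_res/(ρcp) for γ̇: γ̇_max² = ΔT_a ρ cp / (η t_res) = 71.8·1282·1663 / (2542·194.118) = 310.216 s⁻²
γ̇_max = √310.216 = 17.6129 s⁻¹
Solve γ̇ = πDN/h for N: N_max = γ̇_max·h/(π·D) = 17.6129 × 0.00756 / (π × 0.1271) = 0.333471 rev/s = 20.0083 rpm

value=20.01 rpm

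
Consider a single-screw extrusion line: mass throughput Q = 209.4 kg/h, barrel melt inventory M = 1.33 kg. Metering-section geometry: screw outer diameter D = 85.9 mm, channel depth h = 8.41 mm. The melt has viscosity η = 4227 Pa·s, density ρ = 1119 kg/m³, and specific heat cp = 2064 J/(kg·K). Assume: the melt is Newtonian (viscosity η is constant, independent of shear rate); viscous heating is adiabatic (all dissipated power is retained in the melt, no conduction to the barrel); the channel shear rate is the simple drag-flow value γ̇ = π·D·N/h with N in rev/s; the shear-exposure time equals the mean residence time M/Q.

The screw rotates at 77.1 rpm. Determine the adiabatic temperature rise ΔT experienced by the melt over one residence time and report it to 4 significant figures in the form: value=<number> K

value=71.15 K

Throughput in SI: Q_s = 209.4 kg/h ÷ 3600 s/h = 0.0581667 kg/s
t_res = M / Q_s = 1.33 / 0.0581667 = 22.8653 s
D = 85.9 mm = 0.0859 m;  h = 8.41 mm = 0.00841 m;  N = 77.1 rpm / 60 = 1.285 rev/s
Shear rate: γ̇ = πDN/h = π·0.0859·1.285/0.00841 = 41.2335 s⁻¹
ΔT = η·γ̇²·t_res/(ρ·cp) = [4227 × 41.2335² × 22.8653] / [1119 × 2064] = 71.1492 K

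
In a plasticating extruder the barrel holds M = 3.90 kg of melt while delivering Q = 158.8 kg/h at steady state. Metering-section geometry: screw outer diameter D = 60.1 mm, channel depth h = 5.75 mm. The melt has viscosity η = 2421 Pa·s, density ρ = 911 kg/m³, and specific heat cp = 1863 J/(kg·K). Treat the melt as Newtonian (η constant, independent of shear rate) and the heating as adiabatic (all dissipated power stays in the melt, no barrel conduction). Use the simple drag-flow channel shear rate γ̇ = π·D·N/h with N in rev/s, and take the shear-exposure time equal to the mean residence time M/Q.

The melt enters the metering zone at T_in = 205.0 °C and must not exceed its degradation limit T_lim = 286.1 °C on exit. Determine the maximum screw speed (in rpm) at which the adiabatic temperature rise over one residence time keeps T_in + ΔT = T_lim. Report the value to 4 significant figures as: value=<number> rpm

value=46.34 rpm

Q_s = Q / 3600 = 158.8 / 3600 = 0.0441111 kg/s
t_res = M / Q_s = 3.90 ÷ 0.0441111 = 88.4131 s
D = 60.1 mm = 0.0601 m;  h = 5.75 mm = 0.00575 m
ΔT_a = T_lim − T_in = 286.1 °C − 205.0 °C = 81.1 K
γ̇_max² = ΔT_a·ρ·cp/(η·t_res) = 81.1·911·1863/(2421·88.4131) = 643.044 s⁻²
γ̇_max = sqrt(643.044) = 25.3583 s⁻¹
N_max = γ̇_max·h / (π·D) = 25.3583 · 0.00575 / (π · 0.0601) = 0.772261 rev/s = 46.3356 rpm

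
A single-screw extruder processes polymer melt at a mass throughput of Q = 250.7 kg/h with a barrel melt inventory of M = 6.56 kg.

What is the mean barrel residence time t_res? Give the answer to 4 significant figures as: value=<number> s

value=94.20 s

Convert throughput: Q = 250.7 kg/h = 250.7/3600 = 0.0696389 kg/s
t_res = M / Q_s = 6.56 / 0.0696389 = 94.2002 s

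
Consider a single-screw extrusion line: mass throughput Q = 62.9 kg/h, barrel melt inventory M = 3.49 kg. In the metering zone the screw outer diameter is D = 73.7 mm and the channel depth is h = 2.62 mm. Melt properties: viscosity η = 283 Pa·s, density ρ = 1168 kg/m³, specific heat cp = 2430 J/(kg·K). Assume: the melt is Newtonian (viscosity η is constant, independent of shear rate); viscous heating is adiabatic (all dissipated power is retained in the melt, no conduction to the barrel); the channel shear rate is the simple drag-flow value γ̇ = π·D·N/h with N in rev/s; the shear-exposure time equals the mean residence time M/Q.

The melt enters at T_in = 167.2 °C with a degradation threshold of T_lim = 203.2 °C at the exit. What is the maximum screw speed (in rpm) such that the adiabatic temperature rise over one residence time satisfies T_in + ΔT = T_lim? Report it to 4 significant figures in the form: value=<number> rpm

value=28.87 rpm

Convert throughput: Q = 62.9 kg/h = 62.9/3600 = 0.0174722 kg/s
t_res = M / Q_s = 3.49 ÷ 0.0174722 = 199.746 s
Geometry in SI: D = 73.7 mm → 0.0737 m, h = 2.62 mm → 0.00262 m
ΔT_a = T_lim − T_in = 203.2 °C − 167.2 °C = 36 K
γ̇_max² = ΔT_a·ρ·cp/(η·t_res) = 36·1168·2430/(283·199.746) = 1807.54 s⁻²
γ̇_max = sqrt(1807.54) = 42.5152 s⁻¹
N_max = γ̇_max h / (πD) = 42.5152·0.00262/(π·0.0737) = 0.481092 rev/s → ×60 = 28.8655 rpm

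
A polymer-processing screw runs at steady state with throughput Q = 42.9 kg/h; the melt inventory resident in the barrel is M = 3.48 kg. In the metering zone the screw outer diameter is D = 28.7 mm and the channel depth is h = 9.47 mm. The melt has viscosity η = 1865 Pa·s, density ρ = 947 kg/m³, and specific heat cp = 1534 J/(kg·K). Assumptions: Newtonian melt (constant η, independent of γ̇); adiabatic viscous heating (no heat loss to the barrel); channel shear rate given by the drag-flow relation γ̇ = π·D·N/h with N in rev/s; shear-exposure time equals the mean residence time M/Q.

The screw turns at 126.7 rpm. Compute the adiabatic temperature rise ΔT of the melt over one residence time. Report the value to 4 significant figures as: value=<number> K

value=151.5 K

Convert throughput: Q = 42.9 kg/h = 42.9/3600 = 0.0119167 kg/s
Mean residence time: t_res = M/Q_s = 3.48 kg / 0.0119167 kg/s = 292.028 s
D = 28.7 mm = 0.0287 m;  h = 9.47 mm = 0.00947 m;  N = 126.7 rpm / 60 = 2.11167 rev/s
γ̇ = π D N / h = (π)(0.0287)(2.11167) / 0.00947 = 20.1051 s⁻¹
ΔT = η·γ̇²·t_res / (ρ·cp) = 1865 · (20.1051)² · 292.028 / (947 · 1534) = 151.545 K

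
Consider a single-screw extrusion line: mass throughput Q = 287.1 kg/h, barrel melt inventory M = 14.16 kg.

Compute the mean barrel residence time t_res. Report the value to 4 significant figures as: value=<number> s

Q_s = Q / 3600 = 287.1 / 3600 = 0.07975 kg/s
Mean residence time: t_res = M/Q_s = 14.16 kg / 0.07975 kg/s = 177.555 s

value=177.6 s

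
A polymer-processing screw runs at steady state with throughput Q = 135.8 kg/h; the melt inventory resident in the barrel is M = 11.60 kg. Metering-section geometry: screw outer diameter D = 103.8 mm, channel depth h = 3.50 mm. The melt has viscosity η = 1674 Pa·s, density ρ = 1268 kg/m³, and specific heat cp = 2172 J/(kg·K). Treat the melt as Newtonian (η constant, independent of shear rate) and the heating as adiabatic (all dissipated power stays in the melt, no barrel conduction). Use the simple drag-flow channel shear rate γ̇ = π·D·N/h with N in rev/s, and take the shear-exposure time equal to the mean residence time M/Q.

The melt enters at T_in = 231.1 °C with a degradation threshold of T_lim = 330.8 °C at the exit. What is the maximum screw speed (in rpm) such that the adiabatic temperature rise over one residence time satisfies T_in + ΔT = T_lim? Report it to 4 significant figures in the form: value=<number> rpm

value=14.87 rpm

Convert throughput: Q = 135.8 kg/h = 135.8/3600 = 0.0377222 kg/s
Mean residence time: t_res = M/Q_s = 11.60 kg / 0.0377222 kg/s = 307.511 s
Convert to metres: D = 0.1038 m, h = 0.0035 m
ΔT_a = T_lim − T_in = 330.8 − 231.1 = 99.7 K
Invert ΔT = ηγ̇²t_res/(ρcp) for γ̇: γ̇_max² = ΔT_a ρ cp / (η t_res) = 99.7·1268·2172 / (1674·307.511) = 533.406 s⁻²
Take the square root: γ̇_max = √(533.406) = 23.0956 s⁻¹
N_max = γ̇_max·h / (π·D) = 23.0956 · 0.0035 / (π · 0.1038) = 0.247885 rev/s = 14.8731 rpm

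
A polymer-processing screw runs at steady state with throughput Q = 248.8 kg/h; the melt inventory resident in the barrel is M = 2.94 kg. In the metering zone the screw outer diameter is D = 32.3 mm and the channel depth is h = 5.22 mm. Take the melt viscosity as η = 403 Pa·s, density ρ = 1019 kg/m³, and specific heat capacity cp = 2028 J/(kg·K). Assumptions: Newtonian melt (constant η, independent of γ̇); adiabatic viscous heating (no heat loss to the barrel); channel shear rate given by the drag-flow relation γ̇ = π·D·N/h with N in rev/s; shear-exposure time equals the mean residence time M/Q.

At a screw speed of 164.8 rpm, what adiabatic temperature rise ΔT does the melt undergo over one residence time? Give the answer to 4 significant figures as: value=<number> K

Q_s = Q / 3600 = 248.8 / 3600 = 0.0691111 kg/s
t_res = M / Q_s = 2.94 / 0.0691111 = 42.5402 s
Convert to SI: D = 0.0323 m, h = 0.00522 m, N = 164.8/60 = 2.74667 rev/s
γ̇ = π·D·N / h = π · 0.0323 · 2.74667 / 0.00522 = 53.3934 s⁻¹
Adiabatic rise: ΔT = η γ̇² t_res / (ρ cp) = 403·(53.3934)²·42.5402 / (1019·2028) = 23.6504 K

value=23.65 K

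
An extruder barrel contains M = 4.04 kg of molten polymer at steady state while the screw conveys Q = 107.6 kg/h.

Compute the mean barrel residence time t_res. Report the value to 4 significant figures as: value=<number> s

Throughput in SI: Q_s = 107.6 kg/h ÷ 3600 s/h = 0.0298889 kg/s
t_res = M / Q_s = 4.04 ÷ 0.0298889 = 135.167 s

value=135.2 s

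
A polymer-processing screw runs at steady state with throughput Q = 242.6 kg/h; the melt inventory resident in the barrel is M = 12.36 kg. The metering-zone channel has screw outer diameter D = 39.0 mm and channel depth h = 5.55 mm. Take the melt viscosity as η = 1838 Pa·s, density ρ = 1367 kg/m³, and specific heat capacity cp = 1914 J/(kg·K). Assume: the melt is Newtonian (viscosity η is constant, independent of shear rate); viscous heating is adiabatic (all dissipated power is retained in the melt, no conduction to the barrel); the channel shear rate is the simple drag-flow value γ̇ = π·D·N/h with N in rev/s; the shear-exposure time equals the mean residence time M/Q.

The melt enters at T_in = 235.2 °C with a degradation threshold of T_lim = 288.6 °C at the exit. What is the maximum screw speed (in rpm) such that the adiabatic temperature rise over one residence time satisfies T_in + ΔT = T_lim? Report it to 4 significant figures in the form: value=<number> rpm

value=55.33 rpm

Q_s = Q / 3600 = 242.6 / 3600 = 0.0673889 kg/s
Mean residence time: t_res = M/Q_s = 12.36 kg / 0.0673889 kg/s = 183.413 s
D = 39.0 mm = 0.039 m;  h = 5.55 mm = 0.00555 m
Allowable rise: ΔT_a = T_lim − T_in = 288.6 − 235.2 = 53.4 K
γ̇_max² = ΔT_a·ρ·cp/(η·t_res) = 53.4·1367·1914/(1838·183.413) = 414.454 s⁻²
Take the square root: γ̇_max = √(414.454) = 20.3581 s⁻¹
Solve γ̇ = πDN/h for N: N_max = γ̇_max·h/(π·D) = 20.3581 × 0.00555 / (π × 0.039) = 0.922182 rev/s = 55.3309 rpm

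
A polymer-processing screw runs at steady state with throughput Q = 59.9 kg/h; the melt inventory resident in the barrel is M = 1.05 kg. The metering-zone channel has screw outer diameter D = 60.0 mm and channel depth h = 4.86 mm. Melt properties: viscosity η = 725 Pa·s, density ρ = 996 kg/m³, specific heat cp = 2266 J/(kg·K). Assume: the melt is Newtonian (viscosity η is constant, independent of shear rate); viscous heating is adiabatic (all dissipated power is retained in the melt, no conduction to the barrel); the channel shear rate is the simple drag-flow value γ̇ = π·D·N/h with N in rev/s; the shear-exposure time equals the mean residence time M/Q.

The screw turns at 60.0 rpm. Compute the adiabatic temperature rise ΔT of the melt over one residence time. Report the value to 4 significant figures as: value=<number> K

Q_s = Q / 3600 = 59.9 / 3600 = 0.0166389 kg/s
t_res = M / Q_s = 1.05 ÷ 0.0166389 = 63.1052 s
D = 60.0 mm = 0.06 m;  h = 4.86 mm = 0.00486 m;  N = 60.0 rpm / 60 = 1 rev/s
γ̇ = π·D·N / h = π · 0.06 · 1 / 0.00486 = 38.7851 s⁻¹
ΔT = η·γ̇²·t_res/(ρ·cp) = [725 × 38.7851² × 63.1052] / [996 × 2266] = 30.4939 K

value=30.49 K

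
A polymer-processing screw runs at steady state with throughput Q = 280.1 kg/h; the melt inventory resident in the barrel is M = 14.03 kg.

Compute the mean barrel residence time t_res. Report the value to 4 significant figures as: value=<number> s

Q_s = Q / 3600 = 280.1 / 3600 = 0.0778056 kg/s
t_res = M / Q_s = 14.03 / 0.0778056 = 180.321 s

value=180.3 s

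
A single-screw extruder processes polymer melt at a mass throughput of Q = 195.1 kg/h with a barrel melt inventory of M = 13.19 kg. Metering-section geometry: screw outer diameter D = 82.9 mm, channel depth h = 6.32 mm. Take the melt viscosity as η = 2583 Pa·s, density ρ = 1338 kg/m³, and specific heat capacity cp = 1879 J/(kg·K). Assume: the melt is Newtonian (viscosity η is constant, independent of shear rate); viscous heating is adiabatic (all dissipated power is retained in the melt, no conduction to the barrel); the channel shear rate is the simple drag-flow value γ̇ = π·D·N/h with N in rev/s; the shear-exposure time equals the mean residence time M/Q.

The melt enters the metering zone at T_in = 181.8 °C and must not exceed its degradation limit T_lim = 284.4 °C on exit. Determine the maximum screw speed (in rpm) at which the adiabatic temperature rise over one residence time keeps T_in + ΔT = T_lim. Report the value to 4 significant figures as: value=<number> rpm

Convert throughput: Q = 195.1 kg/h = 195.1/3600 = 0.0541944 kg/s
Mean residence time: t_res = M/Q_s = 13.19 kg / 0.0541944 kg/s = 243.383 s
D = 82.9 mm = 0.0829 m;  h = 6.32 mm = 0.00632 m
ΔT_a = T_lim − T_in = 284.4 °C − 181.8 °C = 102.6 K
γ̇_max² = ΔT_a·ρ·cp / (η·t_res) = [102.6 × 1338 × 1879] / [2583 × 243.383] = 410.314 s⁻²
Take the square root: γ̇_max = √(410.314) = 20.2562 s⁻¹
N_max = γ̇_max·h / (π·D) = 20.2562 · 0.00632 / (π · 0.0829) = 0.491553 rev/s = 29.4932 rpm

value=29.49 rpm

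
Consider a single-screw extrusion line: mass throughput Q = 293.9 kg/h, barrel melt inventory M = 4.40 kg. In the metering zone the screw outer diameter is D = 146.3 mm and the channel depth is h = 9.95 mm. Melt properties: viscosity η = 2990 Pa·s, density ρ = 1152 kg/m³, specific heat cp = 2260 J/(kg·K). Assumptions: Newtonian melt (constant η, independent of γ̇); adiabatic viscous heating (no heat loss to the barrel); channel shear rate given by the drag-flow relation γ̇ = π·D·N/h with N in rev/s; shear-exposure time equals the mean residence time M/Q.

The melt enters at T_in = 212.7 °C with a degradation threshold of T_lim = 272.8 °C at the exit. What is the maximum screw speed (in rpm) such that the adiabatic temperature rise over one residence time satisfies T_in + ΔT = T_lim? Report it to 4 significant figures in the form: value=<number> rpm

value=40.47 rpm

Throughput in SI: Q_s = 293.9 kg/h ÷ 3600 s/h = 0.0816389 kg/s
Mean residence time: t_res = M/Q_s = 4.40 kg / 0.0816389 kg/s = 53.8959 s
Geometry in SI: D = 146.3 mm → 0.1463 m, h = 9.95 mm → 0.00995 m
ΔT_a = T_lim − T_in = 272.8 − 212.7 = 60.1 K
Invert ΔT = ηγ̇²t_res/(ρcp) for γ̇: γ̇_max² = ΔT_a ρ cp / (η t_res) = 60.1·1152·2260 / (2990·53.8959) = 970.976 s⁻²
Take the square root: γ̇_max = √(970.976) = 31.1605 s⁻¹
N_max = γ̇_max h / (πD) = 31.1605·0.00995/(π·0.1463) = 0.67458 rev/s → ×60 = 40.4748 rpm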